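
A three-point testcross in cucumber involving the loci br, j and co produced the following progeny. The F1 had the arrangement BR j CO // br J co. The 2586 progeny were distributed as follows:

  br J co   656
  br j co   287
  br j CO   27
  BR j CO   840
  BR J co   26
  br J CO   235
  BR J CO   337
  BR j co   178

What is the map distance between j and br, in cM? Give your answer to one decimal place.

26.2 cM

The two rarest classes, br j CO and BR J co, are the double crossovers. Comparing them with the parentals, only the br allele has switched, so br is the middle locus and the order is j – br – co.
Crossovers in the j–br interval produce the single-crossover classes BR J CO and br j co (337 + 287 = 624) plus the double crossovers (53).
RF(j–br) = (624 + 53) / 2586 = 677/2586 = 0.2618 → 26.2 cM.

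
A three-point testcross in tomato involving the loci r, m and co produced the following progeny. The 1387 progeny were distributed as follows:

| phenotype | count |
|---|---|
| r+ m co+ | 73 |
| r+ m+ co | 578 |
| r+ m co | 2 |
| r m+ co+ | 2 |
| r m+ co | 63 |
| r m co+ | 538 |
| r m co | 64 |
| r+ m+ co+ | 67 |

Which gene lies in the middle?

m

The two most frequent reciprocal classes, r+ m+ co and r m co+, are the parental types, so the F1 was r+ m+ co / r m co+.
The two rarest classes, r+ m co and r m+ co+, are the double crossovers. Comparing them with the parentals, only the m allele has switched, so m is the middle locus and the order is co – m – r.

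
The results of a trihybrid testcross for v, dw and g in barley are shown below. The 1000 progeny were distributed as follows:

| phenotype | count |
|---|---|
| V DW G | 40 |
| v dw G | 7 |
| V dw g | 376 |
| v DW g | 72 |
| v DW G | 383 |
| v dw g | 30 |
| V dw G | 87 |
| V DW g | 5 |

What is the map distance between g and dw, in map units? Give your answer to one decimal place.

17.1 map units

The two most frequent reciprocal classes, V dw g and v DW G, are the parental types, so the F1 was V dw g / v DW G.
The two rarest classes, V DW g and v dw G, are the double crossovers. Comparing them with the parentals, only the dw allele has switched, so dw is the middle locus and the order is g – dw – v.
Crossovers in the g–dw interval produce the single-crossover classes V dw G and v DW g (87 + 72 = 159) plus the double crossovers (12).
RF(g–dw) = (159 + 12) / 1000 = 171/1000 = 0.1710 → 17.1 map units.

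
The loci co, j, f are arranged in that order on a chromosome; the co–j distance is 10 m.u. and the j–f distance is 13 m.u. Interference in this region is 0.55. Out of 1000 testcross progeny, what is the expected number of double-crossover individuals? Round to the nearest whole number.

6

Map distances give recombination frequencies of 0.100 and 0.130 for the two intervals.
With interference 0.55 (so coincidence = 0.45), expected double-crossover frequency = 0.100 × 0.130 × 0.45 = 0.00585.
Expected number = 0.00585 × 1000 = 5.85 ≈ 6.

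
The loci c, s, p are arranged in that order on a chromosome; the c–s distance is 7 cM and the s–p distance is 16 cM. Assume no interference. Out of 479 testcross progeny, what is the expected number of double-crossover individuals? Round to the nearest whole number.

Map distances give recombination frequencies of 0.070 and 0.160 for the two intervals.
With no interference, expected double-crossover frequency = 0.070 × 0.160 = 0.01120.
Expected number = 0.01120 × 479 = 5.36 ≈ 5.

5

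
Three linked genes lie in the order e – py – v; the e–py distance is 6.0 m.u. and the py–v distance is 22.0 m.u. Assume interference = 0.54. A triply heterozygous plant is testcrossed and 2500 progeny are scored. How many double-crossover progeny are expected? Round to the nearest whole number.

Map distances give recombination frequencies of 0.060 and 0.220 for the two intervals.
With interference 0.54 (so coincidence = 0.46), expected double-crossover frequency = 0.060 × 0.220 × 0.46 = 0.00607.
Expected number = 0.00607 × 2500 = 15.18 ≈ 15.

15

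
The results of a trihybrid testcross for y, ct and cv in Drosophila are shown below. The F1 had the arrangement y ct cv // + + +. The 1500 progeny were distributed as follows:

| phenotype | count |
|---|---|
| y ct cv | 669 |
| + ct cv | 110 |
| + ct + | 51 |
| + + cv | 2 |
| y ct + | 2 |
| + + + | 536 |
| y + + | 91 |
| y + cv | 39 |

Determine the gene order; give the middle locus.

cv

The two rarest classes, y ct + and + + cv, are the double crossovers. Comparing them with the parentals, only the cv allele has switched, so cv is the middle locus and the order is ct – cv – y.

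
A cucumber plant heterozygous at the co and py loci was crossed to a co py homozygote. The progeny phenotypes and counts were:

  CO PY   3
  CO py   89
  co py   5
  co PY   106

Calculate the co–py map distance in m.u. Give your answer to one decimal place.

3.9 m.u.

The two most frequent classes, CO py (89) and co PY (106), are the parental types, so the F1 was CO py / co PY.
The recombinant classes are CO PY and co py: 3 + 5 = 8.
Recombination frequency = 8/203 = 0.0394 ≈ 3.9%, i.e. 3.9 m.u.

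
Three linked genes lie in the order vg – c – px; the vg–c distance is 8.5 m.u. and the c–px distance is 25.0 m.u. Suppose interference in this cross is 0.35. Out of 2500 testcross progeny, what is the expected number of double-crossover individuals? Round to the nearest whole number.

35

Map distances give recombination frequencies of 0.085 and 0.250 for the two intervals.
With interference 0.35 (so coincidence = 0.65), expected double-crossover frequency = 0.085 × 0.250 × 0.65 = 0.01381.
Expected number = 0.01381 × 2500 = 34.53 ≈ 35.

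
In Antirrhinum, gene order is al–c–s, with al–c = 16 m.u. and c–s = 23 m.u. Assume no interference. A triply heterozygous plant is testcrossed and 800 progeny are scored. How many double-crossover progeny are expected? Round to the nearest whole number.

Map distances give recombination frequencies of 0.160 and 0.230 for the two intervals.
With no interference, expected double-crossover frequency = 0.160 × 0.230 = 0.03680.
Expected number = 0.03680 × 800 = 29.44 ≈ 29.

29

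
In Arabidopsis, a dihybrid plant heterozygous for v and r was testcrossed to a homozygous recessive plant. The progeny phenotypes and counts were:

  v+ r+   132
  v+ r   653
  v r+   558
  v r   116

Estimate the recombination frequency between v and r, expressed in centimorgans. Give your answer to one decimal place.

17.0 centimorgans

The two most frequent classes, v+ r (653) and v r+ (558), are the parental types, so the F1 was v+ r / v r+.
The recombinant classes are v+ r+ and v r: 132 + 116 = 248.
Recombination frequency = 248/1459 = 0.1700 ≈ 17.0%, i.e. 17.0 centimorgans.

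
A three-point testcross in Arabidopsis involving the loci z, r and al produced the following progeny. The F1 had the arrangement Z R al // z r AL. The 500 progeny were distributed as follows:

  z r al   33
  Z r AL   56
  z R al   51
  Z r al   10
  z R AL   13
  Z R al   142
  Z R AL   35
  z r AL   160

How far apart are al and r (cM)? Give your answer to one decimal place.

18.2 cM

The two rarest classes, Z r al and z R AL, are the double crossovers. Comparing them with the parentals, only the r allele has switched, so r is the middle locus and the order is al – r – z.
Crossovers in the al–r interval produce the single-crossover classes Z R AL and z r al (35 + 33 = 68) plus the double crossovers (23).
RF(al–r) = (68 + 23) / 500 = 91/500 = 0.1820 → 18.2 cM.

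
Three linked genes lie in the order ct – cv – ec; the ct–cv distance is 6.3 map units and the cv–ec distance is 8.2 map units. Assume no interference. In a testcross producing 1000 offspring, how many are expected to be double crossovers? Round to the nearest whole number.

5

Map distances give recombination frequencies of 0.063 and 0.082 for the two intervals.
With no interference, expected double-crossover frequency = 0.063 × 0.082 = 0.00517.
Expected number = 0.00517 × 1000 = 5.17 ≈ 5.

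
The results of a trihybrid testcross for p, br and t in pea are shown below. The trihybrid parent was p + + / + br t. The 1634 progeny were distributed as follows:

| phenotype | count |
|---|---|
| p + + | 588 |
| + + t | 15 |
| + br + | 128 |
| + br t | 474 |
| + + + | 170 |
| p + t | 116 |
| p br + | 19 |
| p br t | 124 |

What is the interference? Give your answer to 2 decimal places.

0.39

The two rarest classes, p br + and + + t, are the double crossovers. Comparing them with the parentals, only the br allele has switched, so br is the middle locus and the order is t – br – p.
t–br: (244 + 34)/1634 = 0.1701; br–p: (294 + 34)/1634 = 0.2007.
Expected DCO frequency = 0.1701 × 0.2007 ≈ 0.03414; observed = 34/1634 ≈ 0.02081.
Coefficient of coincidence = 0.02081/0.03414 ≈ 0.61; interference = 1 − 0.61 = 0.39.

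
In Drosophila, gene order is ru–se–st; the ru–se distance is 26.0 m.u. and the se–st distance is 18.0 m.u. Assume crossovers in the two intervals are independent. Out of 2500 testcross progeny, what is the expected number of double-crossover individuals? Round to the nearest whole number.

Map distances give recombination frequencies of 0.260 and 0.180 for the two intervals.
With no interference, expected double-crossover frequency = 0.260 × 0.180 = 0.04680.
Expected number = 0.04680 × 2500 = 117.00 ≈ 117.

117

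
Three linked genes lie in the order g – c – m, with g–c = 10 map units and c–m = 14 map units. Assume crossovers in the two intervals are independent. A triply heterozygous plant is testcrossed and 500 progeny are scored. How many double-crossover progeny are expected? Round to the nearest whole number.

Map distances give recombination frequencies of 0.100 and 0.140 for the two intervals.
With no interference, expected double-crossover frequency = 0.100 × 0.140 = 0.01400.
Expected number = 0.01400 × 500 = 7.00 ≈ 7.

7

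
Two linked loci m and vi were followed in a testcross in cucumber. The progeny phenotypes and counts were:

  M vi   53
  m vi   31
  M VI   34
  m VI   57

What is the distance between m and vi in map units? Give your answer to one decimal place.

37.1 map units

The two most frequent classes, M vi (53) and m VI (57), are the parental types, so the F1 was M vi / m VI.
The recombinant classes are M VI and m vi: 34 + 31 = 65.
Recombination frequency = 65/175 = 0.3714 ≈ 37.1%, i.e. 37.1 map units.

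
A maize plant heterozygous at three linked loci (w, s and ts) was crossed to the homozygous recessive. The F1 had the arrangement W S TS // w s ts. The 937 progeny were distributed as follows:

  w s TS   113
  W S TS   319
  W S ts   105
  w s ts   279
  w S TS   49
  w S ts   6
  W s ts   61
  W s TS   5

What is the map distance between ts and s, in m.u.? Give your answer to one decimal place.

The two rarest classes, W s TS and w S ts, are the double crossovers. Comparing them with the parentals, only the s allele has switched, so s is the middle locus and the order is w – s – ts.
Crossovers in the s–ts interval produce the single-crossover classes W S ts and w s TS (105 + 113 = 218) plus the double crossovers (11).
RF(s–ts) = (218 + 11) / 937 = 229/937 = 0.2444 → 24.4 m.u.

24.4 m.u.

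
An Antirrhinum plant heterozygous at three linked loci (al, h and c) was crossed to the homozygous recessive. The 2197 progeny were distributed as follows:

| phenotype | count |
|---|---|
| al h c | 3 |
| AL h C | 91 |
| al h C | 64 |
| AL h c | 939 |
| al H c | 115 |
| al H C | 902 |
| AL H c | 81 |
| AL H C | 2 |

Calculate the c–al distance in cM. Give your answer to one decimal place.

9.6 cM

The two most frequent reciprocal classes, AL h c and al H C, are the parental types, so the F1 was AL h c / al H C.
The two rarest classes, al h c and AL H C, are the double crossovers. Comparing them with the parentals, only the al allele has switched, so al is the middle locus and the order is h – al – c.
Crossovers in the al–c interval produce the single-crossover classes AL h C and al H c (91 + 115 = 206) plus the double crossovers (5).
RF(al–c) = (206 + 5) / 2197 = 211/2197 = 0.0960 → 9.6 cM.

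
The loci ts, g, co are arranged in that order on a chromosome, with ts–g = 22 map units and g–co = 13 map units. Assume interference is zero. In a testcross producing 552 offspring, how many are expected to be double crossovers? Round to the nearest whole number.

16

Map distances give recombination frequencies of 0.220 and 0.130 for the two intervals.
With no interference, expected double-crossover frequency = 0.220 × 0.130 = 0.02860.
Expected number = 0.02860 × 552 = 15.79 ≈ 16.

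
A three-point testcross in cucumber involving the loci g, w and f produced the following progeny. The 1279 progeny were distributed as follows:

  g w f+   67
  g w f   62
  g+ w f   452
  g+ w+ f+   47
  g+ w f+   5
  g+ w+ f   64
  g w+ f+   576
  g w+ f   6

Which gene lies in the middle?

f

The two most frequent reciprocal classes, g w+ f+ and g+ w f, are the parental types, so the F1 was g w+ f+ / g+ w f.
The two rarest classes, g w+ f and g+ w f+, are the double crossovers. Comparing them with the parentals, only the f allele has switched, so f is the middle locus and the order is g – f – w.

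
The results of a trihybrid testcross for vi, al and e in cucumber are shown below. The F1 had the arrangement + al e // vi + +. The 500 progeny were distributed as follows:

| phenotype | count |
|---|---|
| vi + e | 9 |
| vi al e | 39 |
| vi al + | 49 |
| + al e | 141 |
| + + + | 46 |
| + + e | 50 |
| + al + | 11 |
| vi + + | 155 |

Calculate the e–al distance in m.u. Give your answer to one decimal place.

The two rarest classes, + al + and vi + e, are the double crossovers. Comparing them with the parentals, only the e allele has switched, so e is the middle locus and the order is al – e – vi.
Crossovers in the al–e interval produce the single-crossover classes + + e and vi al + (50 + 49 = 99) plus the double crossovers (20).
RF(al–e) = (99 + 20) / 500 = 119/500 = 0.2380 → 23.8 m.u.

23.8 m.u.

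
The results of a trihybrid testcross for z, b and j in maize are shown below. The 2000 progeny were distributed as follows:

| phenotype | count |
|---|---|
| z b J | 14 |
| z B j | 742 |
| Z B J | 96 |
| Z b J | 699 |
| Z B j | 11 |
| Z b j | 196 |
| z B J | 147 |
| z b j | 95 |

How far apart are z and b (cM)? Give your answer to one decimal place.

The two most frequent reciprocal classes, z B j and Z b J, are the parental types, so the F1 was z B j / Z b J.
The two rarest classes, Z B j and z b J, are the double crossovers. Comparing them with the parentals, only the z allele has switched, so z is the middle locus and the order is b – z – j.
Crossovers in the b–z interval produce the single-crossover classes z b j and Z B J (95 + 96 = 191) plus the double crossovers (25).
RF(b–z) = (191 + 25) / 2000 = 216/2000 = 0.1080 → 10.8 cM.

10.8 cM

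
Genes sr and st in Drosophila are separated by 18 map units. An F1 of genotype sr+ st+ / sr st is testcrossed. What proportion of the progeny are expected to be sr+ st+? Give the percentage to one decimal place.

A map distance of 18 map units corresponds to a recombination frequency of 0.180.
The F1 is sr+ st+ / sr st, so sr+ st+ is a parental gamete class with expected frequency (1 − r)/2 = 0.820/2 = 0.4100.
That is 0.4100 = 41.0% of the progeny.

41.0%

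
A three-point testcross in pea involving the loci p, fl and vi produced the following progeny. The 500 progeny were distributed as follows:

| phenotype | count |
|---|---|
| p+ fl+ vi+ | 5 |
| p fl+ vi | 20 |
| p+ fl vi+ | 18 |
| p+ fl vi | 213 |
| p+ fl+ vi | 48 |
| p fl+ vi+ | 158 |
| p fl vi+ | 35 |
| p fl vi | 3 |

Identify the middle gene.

The two most frequent reciprocal classes, p fl+ vi+ and p+ fl vi, are the parental types, so the F1 was p fl+ vi+ / p+ fl vi.
The two rarest classes, p+ fl+ vi+ and p fl vi, are the double crossovers. Comparing them with the parentals, only the p allele has switched, so p is the middle locus and the order is vi – p – fl.

p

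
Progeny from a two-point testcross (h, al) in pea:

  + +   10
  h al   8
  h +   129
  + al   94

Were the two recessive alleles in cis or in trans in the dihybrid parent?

The two most frequent classes are + al (94) and h + (129); these are the parental (non-recombinant) types.
So the F1 carried + al on one chromosome and h + on the other — the recessive alleles are on opposite chromosomes (trans / repulsion).

trans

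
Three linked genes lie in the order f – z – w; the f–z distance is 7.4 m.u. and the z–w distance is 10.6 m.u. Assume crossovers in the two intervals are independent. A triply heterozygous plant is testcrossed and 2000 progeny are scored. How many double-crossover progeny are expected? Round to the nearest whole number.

Map distances give recombination frequencies of 0.074 and 0.106 for the two intervals.
With no interference, expected double-crossover frequency = 0.074 × 0.106 = 0.00784.
Expected number = 0.00784 × 2000 = 15.69 ≈ 16.

16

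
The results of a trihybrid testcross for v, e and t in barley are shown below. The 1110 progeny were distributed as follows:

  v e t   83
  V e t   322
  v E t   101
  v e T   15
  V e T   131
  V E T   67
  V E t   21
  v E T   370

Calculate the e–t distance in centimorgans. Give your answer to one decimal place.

The two most frequent reciprocal classes, V e t and v E T, are the parental types, so the F1 was V e t / v E T.
The two rarest classes, V E t and v e T, are the double crossovers. Comparing them with the parentals, only the e allele has switched, so e is the middle locus and the order is v – e – t.
Crossovers in the e–t interval produce the single-crossover classes V e T and v E t (131 + 101 = 232) plus the double crossovers (36).
RF(e–t) = (232 + 36) / 1110 = 268/1110 = 0.2414 → 24.1 centimorgans.

24.1 centimorgans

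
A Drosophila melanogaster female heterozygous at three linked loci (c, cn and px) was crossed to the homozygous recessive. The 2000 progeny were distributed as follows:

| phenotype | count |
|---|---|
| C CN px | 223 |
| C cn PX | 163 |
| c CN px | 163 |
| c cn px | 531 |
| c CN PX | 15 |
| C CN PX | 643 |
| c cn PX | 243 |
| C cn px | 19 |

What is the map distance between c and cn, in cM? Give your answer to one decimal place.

The two most frequent reciprocal classes, c cn px and C CN PX, are the parental types, so the F1 was c cn px / C CN PX.
The two rarest classes, C cn px and c CN PX, are the double crossovers. Comparing them with the parentals, only the c allele has switched, so c is the middle locus and the order is cn – c – px.
Crossovers in the cn–c interval produce the single-crossover classes c CN px and C cn PX (163 + 163 = 326) plus the double crossovers (34).
RF(cn–c) = (326 + 34) / 2000 = 360/2000 = 0.1800 → 18.0 cM.

18.0 cM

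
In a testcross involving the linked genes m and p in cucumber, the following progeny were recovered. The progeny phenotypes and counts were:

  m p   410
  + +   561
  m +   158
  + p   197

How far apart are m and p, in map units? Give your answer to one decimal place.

26.8 map units

The two most frequent classes, + + (561) and m p (410), are the parental types, so the F1 was + + / m p.
The recombinant classes are + p and m +: 197 + 158 = 355.
Recombination frequency = 355/1326 = 0.2677 ≈ 26.8%, i.e. 26.8 map units.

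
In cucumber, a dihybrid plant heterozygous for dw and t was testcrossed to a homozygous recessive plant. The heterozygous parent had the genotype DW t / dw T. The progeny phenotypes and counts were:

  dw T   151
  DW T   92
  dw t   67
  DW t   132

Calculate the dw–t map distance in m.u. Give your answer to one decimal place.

The recombinant classes are DW T and dw t: 92 + 67 = 159.
Recombination frequency = 159/442 = 0.3597 ≈ 36.0%, i.e. 36.0 m.u.

36.0 m.u.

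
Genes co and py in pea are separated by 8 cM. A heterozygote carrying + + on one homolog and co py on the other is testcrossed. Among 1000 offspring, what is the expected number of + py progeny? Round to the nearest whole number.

A map distance of 8 cM corresponds to a recombination frequency of 0.080.
The F1 is + + / co py, so + py is a recombinant gamete class with expected frequency r/2 = 0.080/2 = 0.0400.
Expected number = 0.0400 × 1000 = 40.00 ≈ 40.

40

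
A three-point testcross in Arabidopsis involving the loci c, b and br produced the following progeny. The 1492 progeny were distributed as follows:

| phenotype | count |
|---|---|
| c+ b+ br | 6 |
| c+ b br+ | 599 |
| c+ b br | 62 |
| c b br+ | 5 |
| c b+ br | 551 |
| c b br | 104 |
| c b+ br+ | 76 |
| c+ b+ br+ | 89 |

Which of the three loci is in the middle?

The two most frequent reciprocal classes, c+ b br+ and c b+ br, are the parental types, so the F1 was c+ b br+ / c b+ br.
The two rarest classes, c b br+ and c+ b+ br, are the double crossovers. Comparing them with the parentals, only the c allele has switched, so c is the middle locus and the order is b – c – br.

c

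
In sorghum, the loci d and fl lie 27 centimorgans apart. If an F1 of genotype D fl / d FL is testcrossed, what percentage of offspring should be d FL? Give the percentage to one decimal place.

36.5%

A map distance of 27 centimorgans corresponds to a recombination frequency of 0.270.
The F1 is D fl / d FL, so d FL is a parental gamete class with expected frequency (1 − r)/2 = 0.730/2 = 0.3650.
That is 0.3650 = 36.5% of the progeny.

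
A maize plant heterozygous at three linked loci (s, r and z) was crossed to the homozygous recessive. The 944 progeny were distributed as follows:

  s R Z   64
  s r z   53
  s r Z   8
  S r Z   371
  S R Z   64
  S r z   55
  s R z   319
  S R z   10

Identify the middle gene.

s

The two most frequent reciprocal classes, S r Z and s R z, are the parental types, so the F1 was S r Z / s R z.
The two rarest classes, s r Z and S R z, are the double crossovers. Comparing them with the parentals, only the s allele has switched, so s is the middle locus and the order is z – s – r.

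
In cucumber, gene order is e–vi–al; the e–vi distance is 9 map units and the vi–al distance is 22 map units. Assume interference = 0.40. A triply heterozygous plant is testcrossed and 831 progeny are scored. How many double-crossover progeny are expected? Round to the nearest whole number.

10

Map distances give recombination frequencies of 0.090 and 0.220 for the two intervals.
With interference 0.40 (so coincidence = 0.60), expected double-crossover frequency = 0.090 × 0.220 × 0.60 = 0.01188.
Expected number = 0.01188 × 831 = 9.87 ≈ 10.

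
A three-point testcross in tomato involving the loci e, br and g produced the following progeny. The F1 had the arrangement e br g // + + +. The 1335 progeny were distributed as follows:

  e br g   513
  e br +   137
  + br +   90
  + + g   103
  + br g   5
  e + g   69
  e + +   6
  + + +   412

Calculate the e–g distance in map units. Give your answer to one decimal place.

The two rarest classes, + br g and e + +, are the double crossovers. Comparing them with the parentals, only the e allele has switched, so e is the middle locus and the order is br – e – g.
Crossovers in the e–g interval produce the single-crossover classes e br + and + + g (137 + 103 = 240) plus the double crossovers (11).
RF(e–g) = (240 + 11) / 1335 = 251/1335 = 0.1880 → 18.8 map units.

18.8 map units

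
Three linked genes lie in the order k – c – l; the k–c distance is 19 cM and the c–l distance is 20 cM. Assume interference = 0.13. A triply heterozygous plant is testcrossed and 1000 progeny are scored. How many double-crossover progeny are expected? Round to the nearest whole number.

33

Map distances give recombination frequencies of 0.190 and 0.200 for the two intervals.
With interference 0.13 (so coincidence = 0.87), expected double-crossover frequency = 0.190 × 0.200 × 0.87 = 0.03306.
Expected number = 0.03306 × 1000 = 33.06 ≈ 33.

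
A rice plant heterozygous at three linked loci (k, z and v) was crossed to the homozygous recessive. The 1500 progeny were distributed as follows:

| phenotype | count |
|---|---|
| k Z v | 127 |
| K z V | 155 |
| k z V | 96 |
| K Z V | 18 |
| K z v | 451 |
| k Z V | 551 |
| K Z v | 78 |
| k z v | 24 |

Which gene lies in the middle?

k

The two most frequent reciprocal classes, k Z V and K z v, are the parental types, so the F1 was k Z V / K z v.
The two rarest classes, K Z V and k z v, are the double crossovers. Comparing them with the parentals, only the k allele has switched, so k is the middle locus and the order is v – k – z.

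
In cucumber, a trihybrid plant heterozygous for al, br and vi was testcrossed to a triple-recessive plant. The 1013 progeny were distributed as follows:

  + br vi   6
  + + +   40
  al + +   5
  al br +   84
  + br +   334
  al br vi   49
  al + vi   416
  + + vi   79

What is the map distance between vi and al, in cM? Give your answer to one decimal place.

17.2 cM

The two most frequent reciprocal classes, al + vi and + br +, are the parental types, so the F1 was al + vi / + br +.
The two rarest classes, al + + and + br vi, are the double crossovers. Comparing them with the parentals, only the vi allele has switched, so vi is the middle locus and the order is br – vi – al.
Crossovers in the vi–al interval produce the single-crossover classes + + vi and al br + (79 + 84 = 163) plus the double crossovers (11).
RF(vi–al) = (163 + 11) / 1013 = 174/1013 = 0.1718 → 17.2 cM.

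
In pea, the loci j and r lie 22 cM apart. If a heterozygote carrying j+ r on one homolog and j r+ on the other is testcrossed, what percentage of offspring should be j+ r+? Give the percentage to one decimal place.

A map distance of 22 cM corresponds to a recombination frequency of 0.220.
The F1 is j+ r / j r+, so j+ r+ is a recombinant gamete class with expected frequency r/2 = 0.220/2 = 0.1100.
That is 0.1100 = 11.0% of the progeny.

11.0%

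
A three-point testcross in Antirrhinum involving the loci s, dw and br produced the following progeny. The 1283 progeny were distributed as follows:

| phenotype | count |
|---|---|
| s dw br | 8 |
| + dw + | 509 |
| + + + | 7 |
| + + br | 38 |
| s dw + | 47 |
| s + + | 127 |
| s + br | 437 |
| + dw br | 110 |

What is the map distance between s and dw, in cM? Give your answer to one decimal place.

The two most frequent reciprocal classes, + dw + and s + br, are the parental types, so the F1 was + dw + / s + br.
The two rarest classes, + + + and s dw br, are the double crossovers. Comparing them with the parentals, only the dw allele has switched, so dw is the middle locus and the order is br – dw – s.
Crossovers in the dw–s interval produce the single-crossover classes s dw + and + + br (47 + 38 = 85) plus the double crossovers (15).
RF(dw–s) = (85 + 15) / 1283 = 100/1283 = 0.0779 → 7.8 cM.

7.8 cM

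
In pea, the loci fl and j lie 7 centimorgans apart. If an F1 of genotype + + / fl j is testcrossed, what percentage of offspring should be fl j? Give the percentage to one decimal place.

46.5%

A map distance of 7 centimorgans corresponds to a recombination frequency of 0.070.
The F1 is + + / fl j, so fl j is a parental gamete class with expected frequency (1 − r)/2 = 0.930/2 = 0.4650.
That is 0.4650 = 46.5% of the progeny.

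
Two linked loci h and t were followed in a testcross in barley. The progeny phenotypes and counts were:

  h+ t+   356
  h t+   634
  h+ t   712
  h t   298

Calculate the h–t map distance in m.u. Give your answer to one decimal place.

The two most frequent classes, h+ t (712) and h t+ (634), are the parental types, so the F1 was h+ t / h t+.
The recombinant classes are h+ t+ and h t: 356 + 298 = 654.
Recombination frequency = 654/2000 = 0.3270 ≈ 32.7%, i.e. 32.7 m.u.

32.7 m.u.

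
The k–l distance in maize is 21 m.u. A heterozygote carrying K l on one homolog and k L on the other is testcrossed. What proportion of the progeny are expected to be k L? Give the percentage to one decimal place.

A map distance of 21 m.u. corresponds to a recombination frequency of 0.210.
The F1 is K l / k L, so k L is a parental gamete class with expected frequency (1 − r)/2 = 0.790/2 = 0.3950.
That is 0.3950 = 39.5% of the progeny.

39.5%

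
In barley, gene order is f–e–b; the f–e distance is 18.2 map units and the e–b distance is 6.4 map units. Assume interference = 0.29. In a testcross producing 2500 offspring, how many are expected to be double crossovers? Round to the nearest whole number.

21

Map distances give recombination frequencies of 0.182 and 0.064 for the two intervals.
With interference 0.29 (so coincidence = 0.71), expected double-crossover frequency = 0.182 × 0.064 × 0.71 = 0.00827.
Expected number = 0.00827 × 2500 = 20.68 ≈ 21.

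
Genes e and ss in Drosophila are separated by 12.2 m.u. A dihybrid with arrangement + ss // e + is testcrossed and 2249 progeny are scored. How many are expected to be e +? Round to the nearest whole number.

A map distance of 12.2 m.u. corresponds to a recombination frequency of 0.122.
The F1 is + ss / e +, so e + is a parental gamete class with expected frequency (1 − r)/2 = 0.878/2 = 0.4390.
Expected number = 0.4390 × 2249 = 987.31 ≈ 987.

987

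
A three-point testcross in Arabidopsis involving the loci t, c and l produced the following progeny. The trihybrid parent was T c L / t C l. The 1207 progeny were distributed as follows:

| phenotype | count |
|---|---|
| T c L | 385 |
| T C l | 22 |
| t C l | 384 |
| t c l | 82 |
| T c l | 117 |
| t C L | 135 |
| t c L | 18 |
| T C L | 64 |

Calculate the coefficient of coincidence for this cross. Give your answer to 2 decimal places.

0.89

The two rarest classes, t c L and T C l, are the double crossovers. Comparing them with the parentals, only the t allele has switched, so t is the middle locus and the order is c – t – l.
c–t: (146 + 40)/1207 = 0.1541; t–l: (252 + 40)/1207 = 0.2419.
Expected DCO frequency = 0.1541 × 0.2419 ≈ 0.03728; observed = 40/1207 ≈ 0.03314.
Coefficient of coincidence = 0.03314/0.03728 ≈ 0.89.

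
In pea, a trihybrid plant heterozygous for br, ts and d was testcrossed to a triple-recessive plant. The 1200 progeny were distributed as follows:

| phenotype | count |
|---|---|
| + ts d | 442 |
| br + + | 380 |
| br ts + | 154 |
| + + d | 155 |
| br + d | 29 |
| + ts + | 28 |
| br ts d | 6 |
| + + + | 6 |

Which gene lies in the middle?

br

The two most frequent reciprocal classes, + ts d and br + +, are the parental types, so the F1 was + ts d / br + +.
The two rarest classes, br ts d and + + +, are the double crossovers. Comparing them with the parentals, only the br allele has switched, so br is the middle locus and the order is d – br – ts.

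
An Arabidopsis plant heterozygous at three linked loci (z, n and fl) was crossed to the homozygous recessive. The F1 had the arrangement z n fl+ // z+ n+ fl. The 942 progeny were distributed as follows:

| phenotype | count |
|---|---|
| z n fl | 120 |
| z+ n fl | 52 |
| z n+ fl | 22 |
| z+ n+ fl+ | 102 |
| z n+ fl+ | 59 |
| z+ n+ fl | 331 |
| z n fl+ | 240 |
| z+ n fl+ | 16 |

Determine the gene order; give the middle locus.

z

The two rarest classes, z+ n fl+ and z n+ fl, are the double crossovers. Comparing them with the parentals, only the z allele has switched, so z is the middle locus and the order is n – z – fl.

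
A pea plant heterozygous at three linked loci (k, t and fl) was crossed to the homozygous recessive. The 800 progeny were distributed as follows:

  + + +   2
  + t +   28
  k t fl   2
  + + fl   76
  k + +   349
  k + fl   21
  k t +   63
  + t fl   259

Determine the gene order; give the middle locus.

The two most frequent reciprocal classes, + t fl and k + +, are the parental types, so the F1 was + t fl / k + +.
The two rarest classes, k t fl and + + +, are the double crossovers. Comparing them with the parentals, only the k allele has switched, so k is the middle locus and the order is t – k – fl.

k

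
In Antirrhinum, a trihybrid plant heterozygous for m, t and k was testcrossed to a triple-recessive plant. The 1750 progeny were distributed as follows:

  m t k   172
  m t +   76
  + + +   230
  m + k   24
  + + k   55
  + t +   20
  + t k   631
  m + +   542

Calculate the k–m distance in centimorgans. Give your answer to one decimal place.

The two most frequent reciprocal classes, + t k and m + +, are the parental types, so the F1 was + t k / m + +.
The two rarest classes, + t + and m + k, are the double crossovers. Comparing them with the parentals, only the k allele has switched, so k is the middle locus and the order is m – k – t.
Crossovers in the m–k interval produce the single-crossover classes m t k and + + + (172 + 230 = 402) plus the double crossovers (44).
RF(m–k) = (402 + 44) / 1750 = 446/1750 = 0.2549 → 25.5 centimorgans.

25.5 centimorgans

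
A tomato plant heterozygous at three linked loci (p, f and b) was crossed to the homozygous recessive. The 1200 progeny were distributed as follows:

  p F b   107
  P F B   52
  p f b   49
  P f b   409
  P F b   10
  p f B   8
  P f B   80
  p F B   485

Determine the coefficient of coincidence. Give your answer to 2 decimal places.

0.89

The two most frequent reciprocal classes, P f b and p F B, are the parental types, so the F1 was P f b / p F B.
The two rarest classes, P F b and p f B, are the double crossovers. Comparing them with the parentals, only the f allele has switched, so f is the middle locus and the order is p – f – b.
p–f: (101 + 18)/1200 = 0.0992; f–b: (187 + 18)/1200 = 0.1708.
Expected DCO frequency = 0.0992 × 0.1708 ≈ 0.01694; observed = 18/1200 ≈ 0.01500.
Coefficient of coincidence = 0.01500/0.01694 ≈ 0.89.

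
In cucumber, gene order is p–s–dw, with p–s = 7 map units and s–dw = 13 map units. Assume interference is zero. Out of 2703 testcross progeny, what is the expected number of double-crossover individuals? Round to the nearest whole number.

25

Map distances give recombination frequencies of 0.070 and 0.130 for the two intervals.
With no interference, expected double-crossover frequency = 0.070 × 0.130 = 0.00910.
Expected number = 0.00910 × 2703 = 24.60 ≈ 25.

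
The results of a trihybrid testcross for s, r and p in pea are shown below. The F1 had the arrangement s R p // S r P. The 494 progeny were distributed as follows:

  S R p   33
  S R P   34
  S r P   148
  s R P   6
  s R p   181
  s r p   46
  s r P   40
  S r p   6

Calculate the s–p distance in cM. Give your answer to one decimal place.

The two rarest classes, s R P and S r p, are the double crossovers. Comparing them with the parentals, only the p allele has switched, so p is the middle locus and the order is r – p – s.
Crossovers in the p–s interval produce the single-crossover classes S R p and s r P (33 + 40 = 73) plus the double crossovers (12).
RF(p–s) = (73 + 12) / 494 = 85/494 = 0.1721 → 17.2 cM.

17.2 cM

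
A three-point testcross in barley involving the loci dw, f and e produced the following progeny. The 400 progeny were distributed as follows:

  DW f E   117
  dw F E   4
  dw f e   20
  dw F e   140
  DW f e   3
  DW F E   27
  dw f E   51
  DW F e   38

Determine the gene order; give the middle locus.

e

The two most frequent reciprocal classes, DW f E and dw F e, are the parental types, so the F1 was DW f E / dw F e.
The two rarest classes, DW f e and dw F E, are the double crossovers. Comparing them with the parentals, only the e allele has switched, so e is the middle locus and the order is f – e – dw.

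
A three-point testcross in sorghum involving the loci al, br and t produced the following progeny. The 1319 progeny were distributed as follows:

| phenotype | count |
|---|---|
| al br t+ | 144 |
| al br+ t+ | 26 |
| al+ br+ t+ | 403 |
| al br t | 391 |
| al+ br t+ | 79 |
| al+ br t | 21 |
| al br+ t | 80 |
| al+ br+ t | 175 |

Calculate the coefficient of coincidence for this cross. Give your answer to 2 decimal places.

0.82

The two most frequent reciprocal classes, al+ br+ t+ and al br t, are the parental types, so the F1 was al+ br+ t+ / al br t.
The two rarest classes, al br+ t+ and al+ br t, are the double crossovers. Comparing them with the parentals, only the al allele has switched, so al is the middle locus and the order is t – al – br.
t–al: (319 + 47)/1319 = 0.2775; al–br: (159 + 47)/1319 = 0.1562.
Expected DCO frequency = 0.2775 × 0.1562 ≈ 0.04335; observed = 47/1319 ≈ 0.03563.
Coefficient of coincidence = 0.03563/0.04335 ≈ 0.82.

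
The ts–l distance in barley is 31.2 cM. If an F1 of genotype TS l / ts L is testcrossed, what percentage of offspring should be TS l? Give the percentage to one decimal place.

A map distance of 31.2 cM corresponds to a recombination frequency of 0.312.
The F1 is TS l / ts L, so TS l is a parental gamete class with expected frequency (1 − r)/2 = 0.688/2 = 0.3440.
That is 0.3440 = 34.4% of the progeny.

34.4%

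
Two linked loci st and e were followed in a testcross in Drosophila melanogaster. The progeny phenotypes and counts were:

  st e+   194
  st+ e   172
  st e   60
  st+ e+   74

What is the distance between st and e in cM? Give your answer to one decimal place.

26.8 cM

The two most frequent classes, st+ e (172) and st e+ (194), are the parental types, so the F1 was st+ e / st e+.
The recombinant classes are st+ e+ and st e: 74 + 60 = 134.
Recombination frequency = 134/500 = 0.2680 ≈ 26.8%, i.e. 26.8 cM.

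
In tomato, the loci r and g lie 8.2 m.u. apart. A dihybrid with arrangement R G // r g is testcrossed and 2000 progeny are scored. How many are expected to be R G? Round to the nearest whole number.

A map distance of 8.2 m.u. corresponds to a recombination frequency of 0.082.
The F1 is R G / r g, so R G is a parental gamete class with expected frequency (1 − r)/2 = 0.918/2 = 0.4590.
Expected number = 0.4590 × 2000 = 918.00 ≈ 918.

918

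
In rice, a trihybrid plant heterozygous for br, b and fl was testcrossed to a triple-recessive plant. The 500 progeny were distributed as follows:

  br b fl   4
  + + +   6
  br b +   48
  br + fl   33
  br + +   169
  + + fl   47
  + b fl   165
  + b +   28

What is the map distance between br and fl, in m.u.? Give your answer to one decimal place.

The two most frequent reciprocal classes, br + + and + b fl, are the parental types, so the F1 was br + + / + b fl.
The two rarest classes, + + + and br b fl, are the double crossovers. Comparing them with the parentals, only the br allele has switched, so br is the middle locus and the order is fl – br – b.
Crossovers in the fl–br interval produce the single-crossover classes br + fl and + b + (33 + 28 = 61) plus the double crossovers (10).
RF(fl–br) = (61 + 10) / 500 = 71/500 = 0.1420 → 14.2 m.u.

14.2 m.u.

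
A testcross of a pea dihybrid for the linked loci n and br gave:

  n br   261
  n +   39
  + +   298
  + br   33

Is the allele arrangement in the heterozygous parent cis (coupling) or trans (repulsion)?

The two most frequent classes are + + (298) and n br (261); these are the parental (non-recombinant) types.
So the F1 carried + + on one chromosome and n br on the other — the recessive alleles are on the same chromosome (cis / coupling).

cis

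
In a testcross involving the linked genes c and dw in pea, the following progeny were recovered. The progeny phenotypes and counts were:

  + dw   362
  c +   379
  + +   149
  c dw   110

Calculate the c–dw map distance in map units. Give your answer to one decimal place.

25.9 map units

The two most frequent classes, + dw (362) and c + (379), are the parental types, so the F1 was + dw / c +.
The recombinant classes are + + and c dw: 149 + 110 = 259.
Recombination frequency = 259/1000 = 0.2590 ≈ 25.9%, i.e. 25.9 map units.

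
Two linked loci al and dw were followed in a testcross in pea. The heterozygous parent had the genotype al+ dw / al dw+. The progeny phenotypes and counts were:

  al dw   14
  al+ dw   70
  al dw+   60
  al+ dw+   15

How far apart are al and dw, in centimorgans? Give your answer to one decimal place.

18.2 centimorgans

The recombinant classes are al+ dw+ and al dw: 15 + 14 = 29.
Recombination frequency = 29/159 = 0.1824 ≈ 18.2%, i.e. 18.2 centimorgans.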